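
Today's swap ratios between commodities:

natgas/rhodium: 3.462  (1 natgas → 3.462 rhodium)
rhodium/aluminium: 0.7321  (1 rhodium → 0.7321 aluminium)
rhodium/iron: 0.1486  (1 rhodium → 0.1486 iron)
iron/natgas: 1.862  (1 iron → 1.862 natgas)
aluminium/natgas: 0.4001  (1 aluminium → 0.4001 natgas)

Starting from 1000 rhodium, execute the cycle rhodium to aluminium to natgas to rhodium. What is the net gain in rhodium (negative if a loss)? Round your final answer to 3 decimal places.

1000 rhodium × 0.7321 = 732.1 aluminium
732.1 aluminium × 0.4001 = 292.91321 natgas
292.91321 natgas × 3.462 = 1014.06553302 rhodium
Net change: 1014.06553302 − 1000 = 14.06553302 rhodium

14.066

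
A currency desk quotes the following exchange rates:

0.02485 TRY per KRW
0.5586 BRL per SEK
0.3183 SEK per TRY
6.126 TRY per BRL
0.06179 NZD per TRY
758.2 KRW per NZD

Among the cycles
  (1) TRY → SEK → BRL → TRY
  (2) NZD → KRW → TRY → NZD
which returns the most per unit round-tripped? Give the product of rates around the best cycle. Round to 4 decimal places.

1.1642

(1) 0.3183 × 0.5586 × 6.126 = 1.08922
(2) 758.2 × 0.02485 × 0.06179 = 1.16420
Highest is cycle (2) at 1.1642 (>1, arbitrage).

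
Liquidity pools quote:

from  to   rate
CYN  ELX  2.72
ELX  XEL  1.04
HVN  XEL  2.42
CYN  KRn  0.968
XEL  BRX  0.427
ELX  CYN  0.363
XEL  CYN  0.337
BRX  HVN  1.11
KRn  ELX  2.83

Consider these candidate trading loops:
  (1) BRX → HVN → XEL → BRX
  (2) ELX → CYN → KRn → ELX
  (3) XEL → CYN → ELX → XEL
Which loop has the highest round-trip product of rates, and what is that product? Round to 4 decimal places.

1.1470

(1) 1.11 × 2.42 × 0.427 = 1.14701
(2) 0.363 × 0.968 × 2.83 = 0.99442
(3) 0.337 × 2.72 × 1.04 = 0.95331
Highest is cycle (1) at 1.1470 (>1, arbitrage).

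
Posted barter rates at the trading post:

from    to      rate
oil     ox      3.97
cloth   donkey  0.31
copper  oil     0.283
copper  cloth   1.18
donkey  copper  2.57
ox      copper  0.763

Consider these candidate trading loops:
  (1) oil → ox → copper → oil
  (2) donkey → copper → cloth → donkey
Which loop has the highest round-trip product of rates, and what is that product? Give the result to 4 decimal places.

0.9401

(1) 3.97 × 0.763 × 0.283 = 0.85724
(2) 2.57 × 1.18 × 0.31 = 0.94011
Highest is cycle (2) at 0.9401 (≤1, no arbitrage).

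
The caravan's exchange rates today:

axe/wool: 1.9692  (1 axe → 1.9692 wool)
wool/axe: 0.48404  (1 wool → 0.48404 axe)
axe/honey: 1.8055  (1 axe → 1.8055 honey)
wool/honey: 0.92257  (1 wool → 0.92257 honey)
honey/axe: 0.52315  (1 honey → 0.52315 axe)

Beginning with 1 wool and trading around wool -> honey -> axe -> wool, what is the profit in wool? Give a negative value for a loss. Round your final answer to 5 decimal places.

-0.04958

1 wool × 0.92257 = 0.92257 honey
0.92257 honey × 0.52315 = 0.4826424955 axe
0.4826424955 axe × 1.9692 = 0.9504196021386 wool
Net change: 0.9504196021386 − 1 = -0.0495803978614 wool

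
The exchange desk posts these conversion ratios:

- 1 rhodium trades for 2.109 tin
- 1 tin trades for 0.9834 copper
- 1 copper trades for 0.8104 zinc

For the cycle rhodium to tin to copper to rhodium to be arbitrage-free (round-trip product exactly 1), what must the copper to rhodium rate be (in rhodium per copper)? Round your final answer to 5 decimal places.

0.48216

Known legs of the cycle: 2.109 × 0.9834 = 2.0739906
For no arbitrage the full-cycle product must be 1, so the missing rate is 1 / 2.0739906 ≈ 0.4821623.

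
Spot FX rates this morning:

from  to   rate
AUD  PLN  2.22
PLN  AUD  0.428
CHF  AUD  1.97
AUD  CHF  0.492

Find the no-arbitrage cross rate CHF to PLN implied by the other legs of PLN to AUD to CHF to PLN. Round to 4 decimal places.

4.7489

Known legs of the cycle: 0.428 × 0.492 = 0.210576
For no arbitrage the full-cycle product must be 1, so the missing rate is 1 / 0.210576 ≈ 4.748879.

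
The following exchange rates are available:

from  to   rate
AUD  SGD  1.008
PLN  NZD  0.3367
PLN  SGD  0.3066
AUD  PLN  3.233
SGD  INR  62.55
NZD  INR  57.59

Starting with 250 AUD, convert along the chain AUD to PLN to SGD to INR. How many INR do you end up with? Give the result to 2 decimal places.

250 AUD × 3.233 = 808.25 PLN
808.25 PLN × 0.3066 = 247.80945 SGD
247.80945 SGD × 62.55 = 15500.4810975 INR

15500.48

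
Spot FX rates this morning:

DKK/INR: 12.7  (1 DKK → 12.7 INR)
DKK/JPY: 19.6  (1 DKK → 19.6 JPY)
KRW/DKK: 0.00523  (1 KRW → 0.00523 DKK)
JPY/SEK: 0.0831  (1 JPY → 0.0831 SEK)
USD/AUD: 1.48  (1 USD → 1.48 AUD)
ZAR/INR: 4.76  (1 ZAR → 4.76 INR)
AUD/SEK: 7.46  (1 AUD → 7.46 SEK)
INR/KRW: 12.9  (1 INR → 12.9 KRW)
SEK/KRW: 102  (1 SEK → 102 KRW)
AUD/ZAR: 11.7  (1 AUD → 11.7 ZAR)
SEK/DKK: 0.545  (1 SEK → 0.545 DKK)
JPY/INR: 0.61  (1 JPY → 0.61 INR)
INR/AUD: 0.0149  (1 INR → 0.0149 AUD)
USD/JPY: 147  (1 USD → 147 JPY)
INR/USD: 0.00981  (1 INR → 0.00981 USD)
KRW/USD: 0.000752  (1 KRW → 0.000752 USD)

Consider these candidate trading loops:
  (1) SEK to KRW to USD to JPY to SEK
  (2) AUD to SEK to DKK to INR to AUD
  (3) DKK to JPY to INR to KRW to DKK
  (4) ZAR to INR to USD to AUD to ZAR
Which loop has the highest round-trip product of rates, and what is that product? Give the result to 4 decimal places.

(1) 102 × 0.000752 × 147 × 0.0831 = 0.93699
(2) 7.46 × 0.545 × 12.7 × 0.0149 = 0.76935
(3) 19.6 × 0.61 × 12.9 × 0.00523 = 0.80664
(4) 4.76 × 0.00981 × 1.48 × 11.7 = 0.80858
Highest is cycle (1) at 0.9370 (≤1, no arbitrage).

0.9370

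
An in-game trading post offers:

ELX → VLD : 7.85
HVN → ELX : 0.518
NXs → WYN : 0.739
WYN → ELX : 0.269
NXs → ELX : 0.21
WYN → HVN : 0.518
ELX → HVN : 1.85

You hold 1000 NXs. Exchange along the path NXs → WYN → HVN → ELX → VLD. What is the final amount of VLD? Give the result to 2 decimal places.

1556.59

1000 NXs × 0.739 = 739 WYN
739 WYN × 0.518 = 382.802 HVN
382.802 HVN × 0.518 = 198.291436 ELX
198.291436 ELX × 7.85 = 1556.5877726 VLD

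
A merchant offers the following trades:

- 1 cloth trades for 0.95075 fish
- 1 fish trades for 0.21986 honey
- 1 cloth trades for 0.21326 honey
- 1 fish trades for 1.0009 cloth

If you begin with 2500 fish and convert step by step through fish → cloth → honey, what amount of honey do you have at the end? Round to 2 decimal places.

2500 fish × 1.0009 = 2502.25 cloth
2502.25 cloth × 0.21326 = 533.629835 honey

533.63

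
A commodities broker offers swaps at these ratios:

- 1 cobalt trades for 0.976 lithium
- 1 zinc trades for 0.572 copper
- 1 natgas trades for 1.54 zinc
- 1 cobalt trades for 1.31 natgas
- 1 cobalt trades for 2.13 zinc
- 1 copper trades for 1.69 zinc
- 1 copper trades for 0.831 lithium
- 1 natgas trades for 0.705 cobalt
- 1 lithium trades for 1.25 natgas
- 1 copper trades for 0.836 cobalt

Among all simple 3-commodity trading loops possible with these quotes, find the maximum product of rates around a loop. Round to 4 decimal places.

zinc→copper→cobalt→zinc: 0.572 × 0.836 × 2.13 = 1.01855
cobalt→lithium→natgas→cobalt: 0.976 × 1.25 × 0.705 = 0.86010
Maximum is zinc→copper→cobalt→zinc at 1.0185; arbitrage exists.

1.0185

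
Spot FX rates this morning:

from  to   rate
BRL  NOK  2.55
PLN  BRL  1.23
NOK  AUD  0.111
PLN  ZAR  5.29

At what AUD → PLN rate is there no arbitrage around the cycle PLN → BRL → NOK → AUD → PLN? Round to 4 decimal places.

2.8723

Known legs of the cycle: 1.23 × 2.55 × 0.111 = 0.3481515
For no arbitrage the full-cycle product must be 1, so the missing rate is 1 / 0.3481515 ≈ 2.872313.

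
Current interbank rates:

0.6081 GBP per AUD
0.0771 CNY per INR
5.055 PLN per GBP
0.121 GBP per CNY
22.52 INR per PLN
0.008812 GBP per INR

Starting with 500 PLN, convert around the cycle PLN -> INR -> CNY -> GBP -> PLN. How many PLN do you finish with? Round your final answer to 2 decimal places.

531.01

500 PLN × 22.52 = 11260 INR
11260 INR × 0.0771 = 868.146 CNY
868.146 CNY × 0.121 = 105.045666 GBP
105.045666 GBP × 5.055 = 531.00584163 PLN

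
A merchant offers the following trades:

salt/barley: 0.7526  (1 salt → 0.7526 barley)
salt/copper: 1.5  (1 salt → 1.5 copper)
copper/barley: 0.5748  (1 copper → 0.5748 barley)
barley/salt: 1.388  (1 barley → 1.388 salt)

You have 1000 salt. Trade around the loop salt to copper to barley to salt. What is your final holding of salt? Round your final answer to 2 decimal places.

1000 salt × 1.5 = 1500 copper
1500 copper × 0.5748 = 862.2 barley
862.2 barley × 1.388 = 1196.7336 salt

1196.73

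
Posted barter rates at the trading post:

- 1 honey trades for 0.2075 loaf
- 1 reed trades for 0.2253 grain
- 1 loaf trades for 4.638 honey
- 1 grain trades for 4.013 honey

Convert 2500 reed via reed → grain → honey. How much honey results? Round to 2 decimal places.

2260.32

2500 reed × 0.2253 = 563.25 grain
563.25 grain × 4.013 = 2260.32225 honey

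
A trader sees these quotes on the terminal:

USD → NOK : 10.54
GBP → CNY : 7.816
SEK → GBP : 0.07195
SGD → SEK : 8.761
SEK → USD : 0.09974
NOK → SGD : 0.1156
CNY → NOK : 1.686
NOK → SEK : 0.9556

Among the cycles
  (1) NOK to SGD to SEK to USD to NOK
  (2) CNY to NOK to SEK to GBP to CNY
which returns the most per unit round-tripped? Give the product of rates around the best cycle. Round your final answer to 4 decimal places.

(1) 0.1156 × 8.761 × 0.09974 × 10.54 = 1.06469
(2) 1.686 × 0.9556 × 0.07195 × 7.816 = 0.90604
Highest is cycle (1) at 1.0647 (>1, arbitrage).

1.0647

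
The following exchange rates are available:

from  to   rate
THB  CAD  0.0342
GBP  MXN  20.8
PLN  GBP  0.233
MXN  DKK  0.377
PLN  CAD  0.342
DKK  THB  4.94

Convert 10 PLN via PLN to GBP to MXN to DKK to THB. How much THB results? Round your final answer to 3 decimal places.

90.258

10 PLN × 0.233 = 2.33 GBP
2.33 GBP × 20.8 = 48.464 MXN
48.464 MXN × 0.377 = 18.270928 DKK
18.270928 DKK × 4.94 = 90.25838432 THB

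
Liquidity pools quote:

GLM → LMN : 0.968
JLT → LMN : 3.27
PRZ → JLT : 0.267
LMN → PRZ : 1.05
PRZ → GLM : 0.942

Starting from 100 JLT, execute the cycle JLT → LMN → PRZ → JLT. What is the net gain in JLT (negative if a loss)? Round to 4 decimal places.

100 JLT × 3.27 = 327 LMN
327 LMN × 1.05 = 343.35 PRZ
343.35 PRZ × 0.267 = 91.67445 JLT
Net change: 91.67445 − 100 = -8.32555 JLT

-8.3256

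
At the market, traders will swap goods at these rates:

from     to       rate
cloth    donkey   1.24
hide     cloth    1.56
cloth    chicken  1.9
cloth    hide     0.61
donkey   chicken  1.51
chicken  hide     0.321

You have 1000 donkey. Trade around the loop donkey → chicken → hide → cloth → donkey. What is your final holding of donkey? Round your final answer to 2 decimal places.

1000 donkey × 1.51 = 1510 chicken
1510 chicken × 0.321 = 484.71 hide
484.71 hide × 1.56 = 756.1476 cloth
756.1476 cloth × 1.24 = 937.623024 donkey

937.62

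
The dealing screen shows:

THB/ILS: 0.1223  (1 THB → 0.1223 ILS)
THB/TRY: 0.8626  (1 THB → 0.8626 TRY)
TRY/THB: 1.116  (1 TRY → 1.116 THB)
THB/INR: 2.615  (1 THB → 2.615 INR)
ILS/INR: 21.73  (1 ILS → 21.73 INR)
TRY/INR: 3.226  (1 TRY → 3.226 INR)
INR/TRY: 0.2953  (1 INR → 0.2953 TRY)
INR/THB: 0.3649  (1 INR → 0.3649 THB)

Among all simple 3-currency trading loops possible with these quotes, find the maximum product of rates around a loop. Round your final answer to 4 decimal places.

TRY→INR→THB→TRY: 3.226 × 0.3649 × 0.8626 = 1.01542
THB→ILS→INR→THB: 0.1223 × 21.73 × 0.3649 = 0.96975
TRY→THB→INR→TRY: 1.116 × 2.615 × 0.2953 = 0.86179
Maximum is TRY→INR→THB→TRY at 1.0154; arbitrage exists.

1.0154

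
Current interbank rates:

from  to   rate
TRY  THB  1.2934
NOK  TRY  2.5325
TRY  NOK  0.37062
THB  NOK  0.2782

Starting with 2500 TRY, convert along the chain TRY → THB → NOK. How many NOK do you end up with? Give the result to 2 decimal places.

899.56

2500 TRY × 1.2934 = 3233.5 THB
3233.5 THB × 0.2782 = 899.5597 NOK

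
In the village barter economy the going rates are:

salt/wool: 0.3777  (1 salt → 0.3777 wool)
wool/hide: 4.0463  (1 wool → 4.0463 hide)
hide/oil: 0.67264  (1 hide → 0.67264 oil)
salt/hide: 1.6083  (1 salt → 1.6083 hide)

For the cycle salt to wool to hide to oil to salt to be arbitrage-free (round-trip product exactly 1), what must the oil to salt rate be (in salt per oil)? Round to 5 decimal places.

0.97277

Known legs of the cycle: 0.3777 × 4.0463 × 0.67264 = 1.0279873107264
For no arbitrage the full-cycle product must be 1, so the missing rate is 1 / 1.0279873107264 ≈ 0.9727747.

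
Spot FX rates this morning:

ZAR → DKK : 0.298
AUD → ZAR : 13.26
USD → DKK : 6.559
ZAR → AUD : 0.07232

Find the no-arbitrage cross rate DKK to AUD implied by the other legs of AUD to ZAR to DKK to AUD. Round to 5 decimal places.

Known legs of the cycle: 13.26 × 0.298 = 3.95148
For no arbitrage the full-cycle product must be 1, so the missing rate is 1 / 3.95148 ≈ 0.2530697.

0.25307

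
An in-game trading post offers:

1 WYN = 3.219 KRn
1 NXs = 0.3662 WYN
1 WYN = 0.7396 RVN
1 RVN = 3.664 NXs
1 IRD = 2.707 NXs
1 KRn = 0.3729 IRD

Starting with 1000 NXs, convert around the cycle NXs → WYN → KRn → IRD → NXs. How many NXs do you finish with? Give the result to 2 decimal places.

1189.93

1000 NXs × 0.3662 = 366.2 WYN
366.2 WYN × 3.219 = 1178.7978 KRn
1178.7978 KRn × 0.3729 = 439.57369962 IRD
439.57369962 IRD × 2.707 = 1189.92600487134 NXs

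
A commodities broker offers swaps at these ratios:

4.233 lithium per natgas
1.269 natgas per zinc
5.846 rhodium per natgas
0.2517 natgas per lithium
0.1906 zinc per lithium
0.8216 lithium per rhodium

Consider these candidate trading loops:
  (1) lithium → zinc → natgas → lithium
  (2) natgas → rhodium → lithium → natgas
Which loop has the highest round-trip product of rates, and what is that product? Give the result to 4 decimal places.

1.2089

(1) 0.1906 × 1.269 × 4.233 = 1.02384
(2) 5.846 × 0.8216 × 0.2517 = 1.20893
Highest is cycle (2) at 1.2089 (>1, arbitrage).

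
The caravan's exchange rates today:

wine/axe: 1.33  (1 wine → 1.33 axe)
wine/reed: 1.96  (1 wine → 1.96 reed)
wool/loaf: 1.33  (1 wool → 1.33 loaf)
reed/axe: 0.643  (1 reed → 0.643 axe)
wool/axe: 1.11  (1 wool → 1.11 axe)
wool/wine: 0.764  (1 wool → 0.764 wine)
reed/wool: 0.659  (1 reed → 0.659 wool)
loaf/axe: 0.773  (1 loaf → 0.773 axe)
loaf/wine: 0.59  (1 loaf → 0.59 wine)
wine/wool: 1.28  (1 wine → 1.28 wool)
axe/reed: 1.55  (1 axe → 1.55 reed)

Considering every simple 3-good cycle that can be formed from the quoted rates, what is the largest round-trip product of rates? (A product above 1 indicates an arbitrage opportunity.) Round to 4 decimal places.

axe→reed→wool→axe: 1.55 × 0.659 × 1.11 = 1.13381
wool→loaf→wine→wool: 1.33 × 0.59 × 1.28 = 1.00442
wool→wine→reed→wool: 0.764 × 1.96 × 0.659 = 0.98681
Maximum is axe→reed→wool→axe at 1.1338; arbitrage exists.

1.1338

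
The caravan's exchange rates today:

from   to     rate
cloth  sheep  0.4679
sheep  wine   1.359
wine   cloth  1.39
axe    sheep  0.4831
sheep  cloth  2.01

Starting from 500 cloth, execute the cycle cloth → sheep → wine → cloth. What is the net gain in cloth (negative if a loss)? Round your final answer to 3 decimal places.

500 cloth × 0.4679 = 233.95 sheep
233.95 sheep × 1.359 = 317.93805 wine
317.93805 wine × 1.39 = 441.9338895 cloth
Net change: 441.9338895 − 500 = -58.0661105 cloth

-58.066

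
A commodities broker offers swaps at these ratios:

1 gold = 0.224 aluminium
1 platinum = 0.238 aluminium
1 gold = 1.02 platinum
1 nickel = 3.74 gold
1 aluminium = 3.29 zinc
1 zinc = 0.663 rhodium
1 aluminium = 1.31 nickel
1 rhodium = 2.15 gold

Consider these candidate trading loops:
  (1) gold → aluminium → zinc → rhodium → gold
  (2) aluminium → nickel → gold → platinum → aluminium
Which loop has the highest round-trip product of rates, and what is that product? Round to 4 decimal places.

1.1894

(1) 0.224 × 3.29 × 0.663 × 2.15 = 1.05050
(2) 1.31 × 3.74 × 1.02 × 0.238 = 1.18938
Highest is cycle (2) at 1.1894 (>1, arbitrage).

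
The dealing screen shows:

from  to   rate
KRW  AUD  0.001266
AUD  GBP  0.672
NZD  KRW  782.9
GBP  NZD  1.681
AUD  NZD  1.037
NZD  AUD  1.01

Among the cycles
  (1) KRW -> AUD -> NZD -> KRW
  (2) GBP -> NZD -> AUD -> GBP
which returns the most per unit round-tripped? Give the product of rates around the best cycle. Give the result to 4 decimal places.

1.1409

(1) 0.001266 × 1.037 × 782.9 = 1.02782
(2) 1.681 × 1.01 × 0.672 = 1.14093
Highest is cycle (2) at 1.1409 (>1, arbitrage).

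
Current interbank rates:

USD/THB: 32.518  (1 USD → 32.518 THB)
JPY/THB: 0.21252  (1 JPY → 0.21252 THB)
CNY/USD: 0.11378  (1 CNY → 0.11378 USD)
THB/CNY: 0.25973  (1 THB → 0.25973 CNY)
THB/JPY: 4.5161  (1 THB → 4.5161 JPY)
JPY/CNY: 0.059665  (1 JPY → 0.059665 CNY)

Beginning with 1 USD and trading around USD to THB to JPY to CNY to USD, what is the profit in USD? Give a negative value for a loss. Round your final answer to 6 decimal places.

-0.003051

1 USD × 32.518 = 32.518 THB
32.518 THB × 4.5161 = 146.8545398 JPY
146.8545398 JPY × 0.059665 = 8.762076117167 CNY
8.762076117167 CNY × 0.11378 = 0.99694902061126126 USD
Net change: 0.99694902061126126 − 1 = -0.00305097938873874 USD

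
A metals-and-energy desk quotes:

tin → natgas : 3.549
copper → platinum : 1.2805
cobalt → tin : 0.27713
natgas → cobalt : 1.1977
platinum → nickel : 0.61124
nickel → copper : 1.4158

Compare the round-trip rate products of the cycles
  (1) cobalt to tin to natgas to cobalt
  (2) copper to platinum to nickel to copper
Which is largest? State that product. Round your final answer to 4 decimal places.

(1) 0.27713 × 3.549 × 1.1977 = 1.17798
(2) 1.2805 × 0.61124 × 1.4158 = 1.10814
Highest is cycle (1) at 1.1780 (>1, arbitrage).

1.1780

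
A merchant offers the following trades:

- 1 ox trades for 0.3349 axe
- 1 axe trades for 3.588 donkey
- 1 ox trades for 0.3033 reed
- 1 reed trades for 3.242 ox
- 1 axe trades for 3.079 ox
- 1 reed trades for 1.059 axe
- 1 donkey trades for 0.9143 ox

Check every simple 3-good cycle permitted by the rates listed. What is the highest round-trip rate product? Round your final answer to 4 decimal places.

1.0986

axe→donkey→ox→axe: 3.588 × 0.9143 × 0.3349 = 1.09864
reed→axe→ox→reed: 1.059 × 3.079 × 0.3033 = 0.98896
Maximum is axe→donkey→ox→axe at 1.0986; arbitrage exists.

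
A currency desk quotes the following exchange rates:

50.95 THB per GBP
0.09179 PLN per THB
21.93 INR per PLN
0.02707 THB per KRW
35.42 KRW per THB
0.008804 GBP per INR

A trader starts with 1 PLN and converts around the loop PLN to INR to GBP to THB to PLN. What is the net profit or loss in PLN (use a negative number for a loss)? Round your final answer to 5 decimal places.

1 PLN × 21.93 = 21.93 INR
21.93 INR × 0.008804 = 0.19307172 GBP
0.19307172 GBP × 50.95 = 9.837004134 THB
9.837004134 THB × 0.09179 = 0.90293860945986 PLN
Net change: 0.90293860945986 − 1 = -0.09706139054014 PLN

-0.09706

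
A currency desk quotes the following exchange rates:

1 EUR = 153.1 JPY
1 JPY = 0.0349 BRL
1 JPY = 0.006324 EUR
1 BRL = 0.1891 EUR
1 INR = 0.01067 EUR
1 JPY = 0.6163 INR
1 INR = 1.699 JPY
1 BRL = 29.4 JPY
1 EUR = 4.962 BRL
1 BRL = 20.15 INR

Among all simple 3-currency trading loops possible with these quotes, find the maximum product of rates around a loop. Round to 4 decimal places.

INR→JPY→BRL→INR: 1.699 × 0.0349 × 20.15 = 1.19480
EUR→BRL→INR→EUR: 4.962 × 20.15 × 0.01067 = 1.06683
EUR→JPY→BRL→EUR: 153.1 × 0.0349 × 0.1891 = 1.01040
EUR→JPY→INR→EUR: 153.1 × 0.6163 × 0.01067 = 1.00677
EUR→BRL→JPY→EUR: 4.962 × 29.4 × 0.006324 = 0.92256
Maximum is INR→JPY→BRL→INR at 1.1948; arbitrage exists.

1.1948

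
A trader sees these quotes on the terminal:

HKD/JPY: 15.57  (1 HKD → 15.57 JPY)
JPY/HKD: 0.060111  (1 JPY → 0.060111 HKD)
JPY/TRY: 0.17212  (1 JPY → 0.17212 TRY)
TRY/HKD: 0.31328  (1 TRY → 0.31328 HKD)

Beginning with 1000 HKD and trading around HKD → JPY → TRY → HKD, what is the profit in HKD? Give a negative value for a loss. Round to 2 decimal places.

1000 HKD × 15.57 = 15570 JPY
15570 JPY × 0.17212 = 2679.9084 TRY
2679.9084 TRY × 0.31328 = 839.561703552 HKD
Net change: 839.561703552 − 1000 = -160.438296448 HKD

-160.44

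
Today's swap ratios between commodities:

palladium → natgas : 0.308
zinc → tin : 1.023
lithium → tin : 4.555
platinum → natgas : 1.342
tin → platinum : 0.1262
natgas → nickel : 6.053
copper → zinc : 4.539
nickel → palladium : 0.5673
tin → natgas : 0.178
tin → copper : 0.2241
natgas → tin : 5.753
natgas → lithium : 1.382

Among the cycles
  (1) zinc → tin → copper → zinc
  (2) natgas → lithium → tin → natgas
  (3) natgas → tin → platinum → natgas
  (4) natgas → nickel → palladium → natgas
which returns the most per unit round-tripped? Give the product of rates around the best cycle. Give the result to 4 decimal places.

(1) 1.023 × 0.2241 × 4.539 = 1.04059
(2) 1.382 × 4.555 × 0.178 = 1.12051
(3) 5.753 × 0.1262 × 1.342 = 0.97433
(4) 6.053 × 0.5673 × 0.308 = 1.05763
Highest is cycle (2) at 1.1205 (>1, arbitrage).

1.1205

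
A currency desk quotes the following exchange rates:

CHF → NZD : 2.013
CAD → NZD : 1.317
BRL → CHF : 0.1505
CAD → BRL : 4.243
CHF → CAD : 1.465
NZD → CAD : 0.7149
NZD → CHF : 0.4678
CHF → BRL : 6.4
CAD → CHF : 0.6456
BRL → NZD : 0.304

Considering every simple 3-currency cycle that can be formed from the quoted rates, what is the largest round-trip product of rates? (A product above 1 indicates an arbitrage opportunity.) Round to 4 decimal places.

BRL→CHF→CAD→BRL: 0.1505 × 1.465 × 4.243 = 0.93551
CHF→NZD→CAD→CHF: 2.013 × 0.7149 × 0.6456 = 0.92908
BRL→NZD→CAD→BRL: 0.304 × 0.7149 × 4.243 = 0.92213
BRL→NZD→CHF→BRL: 0.304 × 0.4678 × 6.4 = 0.91015
CHF→CAD→NZD→CHF: 1.465 × 1.317 × 0.4678 = 0.90258
Maximum is BRL→CHF→CAD→BRL at 0.9355; no arbitrage — every cycle loses value.

0.9355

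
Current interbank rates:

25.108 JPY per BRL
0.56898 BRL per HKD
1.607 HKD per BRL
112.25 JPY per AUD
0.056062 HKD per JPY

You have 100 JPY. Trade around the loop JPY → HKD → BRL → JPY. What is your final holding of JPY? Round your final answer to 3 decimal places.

100 JPY × 0.056062 = 5.6062 HKD
5.6062 HKD × 0.56898 = 3.189815676 BRL
3.189815676 BRL × 25.108 = 80.089891993008 JPY

80.090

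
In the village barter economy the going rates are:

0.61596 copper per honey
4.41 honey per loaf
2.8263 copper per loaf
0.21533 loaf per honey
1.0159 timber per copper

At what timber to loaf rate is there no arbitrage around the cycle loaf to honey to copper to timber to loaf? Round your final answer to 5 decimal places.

0.36237

Known legs of the cycle: 4.41 × 0.61596 × 1.0159 = 2.75957409924
For no arbitrage the full-cycle product must be 1, so the missing rate is 1 / 2.75957409924 ≈ 0.3623748.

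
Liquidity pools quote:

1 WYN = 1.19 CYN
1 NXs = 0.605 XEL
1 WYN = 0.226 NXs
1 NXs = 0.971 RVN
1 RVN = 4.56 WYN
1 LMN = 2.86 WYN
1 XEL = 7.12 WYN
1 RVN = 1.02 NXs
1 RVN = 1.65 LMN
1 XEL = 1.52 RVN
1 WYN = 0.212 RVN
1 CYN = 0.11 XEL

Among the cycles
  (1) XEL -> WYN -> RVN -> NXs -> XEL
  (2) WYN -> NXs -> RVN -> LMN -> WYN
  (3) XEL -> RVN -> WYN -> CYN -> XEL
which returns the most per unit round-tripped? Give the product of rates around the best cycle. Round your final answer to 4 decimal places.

(1) 7.12 × 0.212 × 1.02 × 0.605 = 0.93148
(2) 0.226 × 0.971 × 1.65 × 2.86 = 1.03557
(3) 1.52 × 4.56 × 1.19 × 0.11 = 0.90729
Highest is cycle (2) at 1.0356 (>1, arbitrage).

1.0356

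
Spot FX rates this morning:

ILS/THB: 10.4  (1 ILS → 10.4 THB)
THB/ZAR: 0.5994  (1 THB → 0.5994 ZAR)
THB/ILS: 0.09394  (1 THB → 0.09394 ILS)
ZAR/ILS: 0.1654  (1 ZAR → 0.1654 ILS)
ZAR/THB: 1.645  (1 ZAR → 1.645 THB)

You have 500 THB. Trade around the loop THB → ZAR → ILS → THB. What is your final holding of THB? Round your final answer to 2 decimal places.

515.53

500 THB × 0.5994 = 299.7 ZAR
299.7 ZAR × 0.1654 = 49.57038 ILS
49.57038 ILS × 10.4 = 515.531952 THB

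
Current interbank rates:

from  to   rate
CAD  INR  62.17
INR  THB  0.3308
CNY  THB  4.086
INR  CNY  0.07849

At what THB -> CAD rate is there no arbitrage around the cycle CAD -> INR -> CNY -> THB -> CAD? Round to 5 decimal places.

Known legs of the cycle: 62.17 × 0.07849 × 4.086 = 19.9385494038
For no arbitrage the full-cycle product must be 1, so the missing rate is 1 / 19.9385494038 ≈ 0.0501541.

0.05015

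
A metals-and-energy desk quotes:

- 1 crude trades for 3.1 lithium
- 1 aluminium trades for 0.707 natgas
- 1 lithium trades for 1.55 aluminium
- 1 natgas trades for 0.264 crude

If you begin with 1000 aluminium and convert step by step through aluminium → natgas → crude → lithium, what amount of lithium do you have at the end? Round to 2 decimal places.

1000 aluminium × 0.707 = 707 natgas
707 natgas × 0.264 = 186.648 crude
186.648 crude × 3.1 = 578.6088 lithium

578.61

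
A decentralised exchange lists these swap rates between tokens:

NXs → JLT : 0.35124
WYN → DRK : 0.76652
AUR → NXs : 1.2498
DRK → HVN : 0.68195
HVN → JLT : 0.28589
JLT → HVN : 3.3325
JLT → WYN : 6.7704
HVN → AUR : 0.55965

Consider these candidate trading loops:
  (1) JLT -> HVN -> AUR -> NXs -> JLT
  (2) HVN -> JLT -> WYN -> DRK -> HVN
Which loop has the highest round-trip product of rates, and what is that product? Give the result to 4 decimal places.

1.0118

(1) 3.3325 × 0.55965 × 1.2498 × 0.35124 = 0.81871
(2) 0.28589 × 6.7704 × 0.76652 × 0.68195 = 1.01179
Highest is cycle (2) at 1.0118 (>1, arbitrage).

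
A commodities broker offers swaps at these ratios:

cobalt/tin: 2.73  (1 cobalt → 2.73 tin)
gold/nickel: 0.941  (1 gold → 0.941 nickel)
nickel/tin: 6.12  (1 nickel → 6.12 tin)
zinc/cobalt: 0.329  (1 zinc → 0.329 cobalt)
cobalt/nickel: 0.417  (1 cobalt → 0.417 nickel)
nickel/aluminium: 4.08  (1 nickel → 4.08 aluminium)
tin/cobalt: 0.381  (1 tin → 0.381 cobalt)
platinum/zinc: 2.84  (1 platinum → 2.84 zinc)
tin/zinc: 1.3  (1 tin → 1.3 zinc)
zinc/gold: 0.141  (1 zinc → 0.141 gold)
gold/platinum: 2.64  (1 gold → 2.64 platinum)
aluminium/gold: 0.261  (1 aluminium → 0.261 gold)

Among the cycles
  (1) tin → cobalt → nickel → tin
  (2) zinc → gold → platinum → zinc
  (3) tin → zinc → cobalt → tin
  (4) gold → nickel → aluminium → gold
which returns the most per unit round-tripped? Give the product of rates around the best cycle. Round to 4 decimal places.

1.1676

(1) 0.381 × 0.417 × 6.12 = 0.97233
(2) 0.141 × 2.64 × 2.84 = 1.05716
(3) 1.3 × 0.329 × 2.73 = 1.16762
(4) 0.941 × 4.08 × 0.261 = 1.00205
Highest is cycle (3) at 1.1676 (>1, arbitrage).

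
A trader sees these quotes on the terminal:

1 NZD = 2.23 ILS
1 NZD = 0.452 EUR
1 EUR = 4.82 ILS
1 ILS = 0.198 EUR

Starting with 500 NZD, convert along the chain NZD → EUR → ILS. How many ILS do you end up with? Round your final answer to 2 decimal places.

1089.32

500 NZD × 0.452 = 226 EUR
226 EUR × 4.82 = 1089.32 ILS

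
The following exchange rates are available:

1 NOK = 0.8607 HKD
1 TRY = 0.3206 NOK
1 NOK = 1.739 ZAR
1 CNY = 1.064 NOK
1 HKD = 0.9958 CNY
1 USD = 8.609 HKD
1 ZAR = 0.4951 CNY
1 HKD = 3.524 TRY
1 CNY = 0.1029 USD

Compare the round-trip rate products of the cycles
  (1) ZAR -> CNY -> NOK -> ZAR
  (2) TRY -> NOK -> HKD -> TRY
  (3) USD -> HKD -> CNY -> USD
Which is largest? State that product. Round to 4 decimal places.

0.9724

(1) 0.4951 × 1.064 × 1.739 = 0.91608
(2) 0.3206 × 0.8607 × 3.524 = 0.97241
(3) 8.609 × 0.9958 × 0.1029 = 0.88215
Highest is cycle (2) at 0.9724 (≤1, no arbitrage).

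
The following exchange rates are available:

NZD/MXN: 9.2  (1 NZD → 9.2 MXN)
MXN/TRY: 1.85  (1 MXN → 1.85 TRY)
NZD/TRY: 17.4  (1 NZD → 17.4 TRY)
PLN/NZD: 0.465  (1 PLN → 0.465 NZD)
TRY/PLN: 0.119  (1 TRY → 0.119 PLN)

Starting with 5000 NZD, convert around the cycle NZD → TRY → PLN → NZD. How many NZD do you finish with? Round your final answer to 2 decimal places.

4814.15

5000 NZD × 17.4 = 87000 TRY
87000 TRY × 0.119 = 10353 PLN
10353 PLN × 0.465 = 4814.145 NZD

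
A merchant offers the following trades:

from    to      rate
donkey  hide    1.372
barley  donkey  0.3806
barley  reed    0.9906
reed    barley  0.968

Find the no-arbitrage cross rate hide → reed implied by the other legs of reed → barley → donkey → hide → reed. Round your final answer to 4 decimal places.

1.9783

Known legs of the cycle: 0.968 × 0.3806 × 1.372 = 0.5054733376
For no arbitrage the full-cycle product must be 1, so the missing rate is 1 / 0.5054733376 ≈ 1.978344.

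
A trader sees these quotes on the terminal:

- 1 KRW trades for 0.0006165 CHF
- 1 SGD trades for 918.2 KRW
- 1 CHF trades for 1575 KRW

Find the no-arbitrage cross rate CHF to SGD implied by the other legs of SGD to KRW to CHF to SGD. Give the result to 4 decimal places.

1.7666

Known legs of the cycle: 918.2 × 0.0006165 = 0.5660703
For no arbitrage the full-cycle product must be 1, so the missing rate is 1 / 0.5660703 ≈ 1.766565.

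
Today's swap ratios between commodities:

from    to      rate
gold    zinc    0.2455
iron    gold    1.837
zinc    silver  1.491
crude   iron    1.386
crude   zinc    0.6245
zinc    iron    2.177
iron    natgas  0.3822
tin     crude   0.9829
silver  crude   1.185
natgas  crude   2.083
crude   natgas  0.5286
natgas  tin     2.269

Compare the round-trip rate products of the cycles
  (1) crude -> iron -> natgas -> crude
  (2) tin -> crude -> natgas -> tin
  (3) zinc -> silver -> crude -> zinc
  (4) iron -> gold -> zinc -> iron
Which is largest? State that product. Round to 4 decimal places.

1.1789

(1) 1.386 × 0.3822 × 2.083 = 1.10343
(2) 0.9829 × 0.5286 × 2.269 = 1.17888
(3) 1.491 × 1.185 × 0.6245 = 1.10339
(4) 1.837 × 0.2455 × 2.177 = 0.98179
Highest is cycle (2) at 1.1789 (>1, arbitrage).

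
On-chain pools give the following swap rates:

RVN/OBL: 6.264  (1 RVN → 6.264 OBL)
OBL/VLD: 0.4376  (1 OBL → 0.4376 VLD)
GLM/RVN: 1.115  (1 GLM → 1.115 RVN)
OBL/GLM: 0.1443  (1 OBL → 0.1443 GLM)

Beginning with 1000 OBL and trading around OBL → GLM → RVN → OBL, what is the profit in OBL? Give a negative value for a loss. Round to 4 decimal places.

7.8431

1000 OBL × 0.1443 = 144.3 GLM
144.3 GLM × 1.115 = 160.8945 RVN
160.8945 RVN × 6.264 = 1007.843148 OBL
Net change: 1007.843148 − 1000 = 7.843148 OBL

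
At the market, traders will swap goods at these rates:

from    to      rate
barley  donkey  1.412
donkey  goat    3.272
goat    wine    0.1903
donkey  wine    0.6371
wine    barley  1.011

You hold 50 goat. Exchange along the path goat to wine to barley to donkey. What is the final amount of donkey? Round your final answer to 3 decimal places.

50 goat × 0.1903 = 9.515 wine
9.515 wine × 1.011 = 9.619665 barley
9.619665 barley × 1.412 = 13.58296698 donkey

13.583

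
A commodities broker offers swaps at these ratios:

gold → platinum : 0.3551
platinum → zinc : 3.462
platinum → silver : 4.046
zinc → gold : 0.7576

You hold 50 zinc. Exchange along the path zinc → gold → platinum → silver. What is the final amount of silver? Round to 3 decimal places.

54.424

50 zinc × 0.7576 = 37.88 gold
37.88 gold × 0.3551 = 13.451188 platinum
13.451188 platinum × 4.046 = 54.423506648 silver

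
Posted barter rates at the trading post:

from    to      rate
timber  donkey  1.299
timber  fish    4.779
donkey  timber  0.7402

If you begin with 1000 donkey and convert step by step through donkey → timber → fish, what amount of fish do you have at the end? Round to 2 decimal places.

3537.42

1000 donkey × 0.7402 = 740.2 timber
740.2 timber × 4.779 = 3537.4158 fish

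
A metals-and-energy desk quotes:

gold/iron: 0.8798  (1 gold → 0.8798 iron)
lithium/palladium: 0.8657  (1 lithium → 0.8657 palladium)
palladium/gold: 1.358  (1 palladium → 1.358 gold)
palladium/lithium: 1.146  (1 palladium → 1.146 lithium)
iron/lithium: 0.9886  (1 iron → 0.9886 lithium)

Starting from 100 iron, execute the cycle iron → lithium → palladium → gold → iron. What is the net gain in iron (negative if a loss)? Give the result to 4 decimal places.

100 iron × 0.9886 = 98.86 lithium
98.86 lithium × 0.8657 = 85.583102 palladium
85.583102 palladium × 1.358 = 116.221852516 gold
116.221852516 gold × 0.8798 = 102.2519858435768 iron
Net change: 102.2519858435768 − 100 = 2.2519858435768 iron

2.2520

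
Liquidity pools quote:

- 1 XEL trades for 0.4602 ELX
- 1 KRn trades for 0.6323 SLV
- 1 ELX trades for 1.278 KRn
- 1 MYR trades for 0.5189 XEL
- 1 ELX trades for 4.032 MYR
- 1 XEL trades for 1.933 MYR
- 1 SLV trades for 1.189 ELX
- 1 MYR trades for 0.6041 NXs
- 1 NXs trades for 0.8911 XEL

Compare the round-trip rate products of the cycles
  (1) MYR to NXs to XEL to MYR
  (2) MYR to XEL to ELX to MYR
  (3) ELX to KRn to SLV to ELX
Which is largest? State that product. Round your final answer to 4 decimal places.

(1) 0.6041 × 0.8911 × 1.933 = 1.04056
(2) 0.5189 × 0.4602 × 4.032 = 0.96283
(3) 1.278 × 0.6323 × 1.189 = 0.96081
Highest is cycle (1) at 1.0406 (>1, arbitrage).

1.0406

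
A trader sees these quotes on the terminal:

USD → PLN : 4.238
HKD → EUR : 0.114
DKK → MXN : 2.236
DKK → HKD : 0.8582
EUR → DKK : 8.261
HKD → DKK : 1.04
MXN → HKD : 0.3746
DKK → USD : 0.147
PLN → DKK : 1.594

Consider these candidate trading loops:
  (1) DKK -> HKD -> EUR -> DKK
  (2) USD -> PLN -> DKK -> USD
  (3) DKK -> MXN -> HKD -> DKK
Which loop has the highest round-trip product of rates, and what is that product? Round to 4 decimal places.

(1) 0.8582 × 0.114 × 8.261 = 0.80821
(2) 4.238 × 1.594 × 0.147 = 0.99304
(3) 2.236 × 0.3746 × 1.04 = 0.87111
Highest is cycle (2) at 0.9930 (≤1, no arbitrage).

0.9930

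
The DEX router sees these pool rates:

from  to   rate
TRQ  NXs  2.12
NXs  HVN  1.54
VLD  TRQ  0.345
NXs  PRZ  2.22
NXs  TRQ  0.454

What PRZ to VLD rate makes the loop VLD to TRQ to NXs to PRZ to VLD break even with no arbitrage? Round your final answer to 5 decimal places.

Known legs of the cycle: 0.345 × 2.12 × 2.22 = 1.623708
For no arbitrage the full-cycle product must be 1, so the missing rate is 1 / 1.623708 ≈ 0.6158743.

0.61587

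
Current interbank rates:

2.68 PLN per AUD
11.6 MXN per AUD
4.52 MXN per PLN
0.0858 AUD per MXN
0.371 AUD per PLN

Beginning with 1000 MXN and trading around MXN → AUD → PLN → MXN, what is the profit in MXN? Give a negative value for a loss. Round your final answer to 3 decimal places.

1000 MXN × 0.0858 = 85.8 AUD
85.8 AUD × 2.68 = 229.944 PLN
229.944 PLN × 4.52 = 1039.34688 MXN
Net change: 1039.34688 − 1000 = 39.34688 MXN

39.347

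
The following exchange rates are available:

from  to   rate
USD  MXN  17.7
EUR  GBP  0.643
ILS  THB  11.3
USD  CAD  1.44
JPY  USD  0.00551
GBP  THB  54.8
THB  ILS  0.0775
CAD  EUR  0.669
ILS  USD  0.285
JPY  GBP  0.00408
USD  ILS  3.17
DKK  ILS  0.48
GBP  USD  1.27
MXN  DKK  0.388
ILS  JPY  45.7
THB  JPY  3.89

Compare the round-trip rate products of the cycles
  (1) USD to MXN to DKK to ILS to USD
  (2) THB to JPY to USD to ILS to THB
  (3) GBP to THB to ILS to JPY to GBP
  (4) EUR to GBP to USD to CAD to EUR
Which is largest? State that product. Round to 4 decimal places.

(1) 17.7 × 0.388 × 0.48 × 0.285 = 0.93949
(2) 3.89 × 0.00551 × 3.17 × 11.3 = 0.76778
(3) 54.8 × 0.0775 × 45.7 × 0.00408 = 0.79188
(4) 0.643 × 1.27 × 1.44 × 0.669 = 0.78669
Highest is cycle (1) at 0.9395 (≤1, no arbitrage).

0.9395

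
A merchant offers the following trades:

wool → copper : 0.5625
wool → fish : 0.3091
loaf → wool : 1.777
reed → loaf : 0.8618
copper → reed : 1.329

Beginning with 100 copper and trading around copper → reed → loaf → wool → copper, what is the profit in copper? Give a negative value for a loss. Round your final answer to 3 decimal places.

100 copper × 1.329 = 132.9 reed
132.9 reed × 0.8618 = 114.53322 loaf
114.53322 loaf × 1.777 = 203.52553194 wool
203.52553194 wool × 0.5625 = 114.48311171625 copper
Net change: 114.48311171625 − 100 = 14.48311171625 copper

14.483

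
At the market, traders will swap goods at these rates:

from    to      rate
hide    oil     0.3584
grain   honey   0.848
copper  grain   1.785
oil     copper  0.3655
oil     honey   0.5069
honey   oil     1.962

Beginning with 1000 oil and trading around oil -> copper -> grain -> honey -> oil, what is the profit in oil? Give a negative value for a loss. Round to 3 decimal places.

1000 oil × 0.3655 = 365.5 copper
365.5 copper × 1.785 = 652.4175 grain
652.4175 grain × 0.848 = 553.25004 honey
553.25004 honey × 1.962 = 1085.47657848 oil
Net change: 1085.47657848 − 1000 = 85.47657848 oil

85.477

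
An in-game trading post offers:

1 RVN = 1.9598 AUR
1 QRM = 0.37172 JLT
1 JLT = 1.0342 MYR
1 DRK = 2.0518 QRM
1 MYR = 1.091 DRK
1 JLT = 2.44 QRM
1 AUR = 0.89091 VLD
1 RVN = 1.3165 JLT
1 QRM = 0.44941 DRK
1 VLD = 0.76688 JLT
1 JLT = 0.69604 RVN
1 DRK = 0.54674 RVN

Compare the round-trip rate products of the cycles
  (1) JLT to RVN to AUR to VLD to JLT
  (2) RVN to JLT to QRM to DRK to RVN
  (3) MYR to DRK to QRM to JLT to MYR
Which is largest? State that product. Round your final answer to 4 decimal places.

(1) 0.69604 × 1.9598 × 0.89091 × 0.76688 = 0.93198
(2) 1.3165 × 2.44 × 0.44941 × 0.54674 = 0.78929
(3) 1.091 × 2.0518 × 0.37172 × 1.0342 = 0.86056
Highest is cycle (1) at 0.9320 (≤1, no arbitrage).

0.9320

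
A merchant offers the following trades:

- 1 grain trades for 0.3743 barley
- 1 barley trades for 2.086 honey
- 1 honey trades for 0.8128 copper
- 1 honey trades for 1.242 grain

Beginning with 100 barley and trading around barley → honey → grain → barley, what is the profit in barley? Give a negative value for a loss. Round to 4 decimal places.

-3.0259

100 barley × 2.086 = 208.6 honey
208.6 honey × 1.242 = 259.0812 grain
259.0812 grain × 0.3743 = 96.97409316 barley
Net change: 96.97409316 − 100 = -3.02590684 barley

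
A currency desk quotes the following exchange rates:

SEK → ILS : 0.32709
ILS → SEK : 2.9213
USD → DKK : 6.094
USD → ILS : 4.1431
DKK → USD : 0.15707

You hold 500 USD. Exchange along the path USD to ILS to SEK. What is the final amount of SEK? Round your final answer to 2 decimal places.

6051.62

500 USD × 4.1431 = 2071.55 ILS
2071.55 ILS × 2.9213 = 6051.619015 SEK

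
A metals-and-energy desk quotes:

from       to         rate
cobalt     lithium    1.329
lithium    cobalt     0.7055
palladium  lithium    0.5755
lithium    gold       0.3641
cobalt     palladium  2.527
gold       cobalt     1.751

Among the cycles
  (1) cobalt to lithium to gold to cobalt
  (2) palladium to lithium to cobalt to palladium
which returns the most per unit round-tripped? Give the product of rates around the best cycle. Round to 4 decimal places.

(1) 1.329 × 0.3641 × 1.751 = 0.84729
(2) 0.5755 × 0.7055 × 2.527 = 1.02600
Highest is cycle (2) at 1.0260 (>1, arbitrage).

1.0260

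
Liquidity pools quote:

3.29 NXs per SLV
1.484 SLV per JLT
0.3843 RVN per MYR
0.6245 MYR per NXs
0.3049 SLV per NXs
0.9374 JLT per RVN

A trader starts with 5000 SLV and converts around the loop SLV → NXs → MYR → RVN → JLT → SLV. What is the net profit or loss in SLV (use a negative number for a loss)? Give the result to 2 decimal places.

5000 SLV × 3.29 = 16450 NXs
16450 NXs × 0.6245 = 10273.025 MYR
10273.025 MYR × 0.3843 = 3947.9235075 RVN
3947.9235075 RVN × 0.9374 = 3700.7834959305 JLT
3700.7834959305 JLT × 1.484 = 5491.962707960862 SLV
Net change: 5491.962707960862 − 5000 = 491.962707960862 SLV

491.96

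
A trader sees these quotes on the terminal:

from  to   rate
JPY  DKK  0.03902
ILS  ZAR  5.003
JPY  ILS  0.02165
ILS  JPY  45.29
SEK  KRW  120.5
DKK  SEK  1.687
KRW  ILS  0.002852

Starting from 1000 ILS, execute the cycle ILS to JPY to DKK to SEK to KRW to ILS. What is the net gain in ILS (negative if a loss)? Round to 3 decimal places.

24.569

1000 ILS × 45.29 = 45290 JPY
45290 JPY × 0.03902 = 1767.2158 DKK
1767.2158 DKK × 1.687 = 2981.2930546 SEK
2981.2930546 SEK × 120.5 = 359245.8130793 KRW
359245.8130793 KRW × 0.002852 = 1024.5690589021636 ILS
Net change: 1024.5690589021636 − 1000 = 24.5690589021636 ILS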